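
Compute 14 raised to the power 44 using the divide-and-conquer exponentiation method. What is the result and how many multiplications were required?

Computing 14^44 by squaring (build up from 14^1; each line after the first costs one multiplication):

14^1 = 14
14^2 = (14^1)^2 = 14^2 = 196
14^4 = (14^2)^2 = 196^2 = 38416
14^5 = 14 * 14^4 = 14 * 38416 = 537824
14^10 = (14^5)^2 = 537824^2 = 289254654976
14^11 = 14 * 14^10 = 14 * 289254654976 = 4049565169664
14^22 = (14^11)^2 = 4049565169664^2 = 16398978063355821105872896
14^44 = (14^22)^2 = 16398978063355821105872896^2 = 268926481522425436988250652599945506664302107426816

Result: 268926481522425436988250652599945506664302107426816
Multiplications needed: 7 (7 lines after 14^1)

14^44 = 268926481522425436988250652599945506664302107426816. Using exponentiation by squaring, this requires 7 multiplications. The key idea: if the exponent is even, square the half-power; if odd, multiply by the base once.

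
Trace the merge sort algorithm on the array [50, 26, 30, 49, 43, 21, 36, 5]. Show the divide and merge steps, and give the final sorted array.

Merge sort trace:

Split: [50, 26, 30, 49, 43, 21, 36, 5] -> [50, 26, 30, 49] and [43, 21, 36, 5]
  Split: [50, 26, 30, 49] -> [50, 26] and [30, 49]
    Split: [50, 26] -> [50] and [26]
    Merge: [50] + [26] -> [26, 50]
    Split: [30, 49] -> [30] and [49]
    Merge: [30] + [49] -> [30, 49]
  Merge: [26, 50] + [30, 49] -> [26, 30, 49, 50]
  Split: [43, 21, 36, 5] -> [43, 21] and [36, 5]
    Split: [43, 21] -> [43] and [21]
    Merge: [43] + [21] -> [21, 43]
    Split: [36, 5] -> [36] and [5]
    Merge: [36] + [5] -> [5, 36]
  Merge: [21, 43] + [5, 36] -> [5, 21, 36, 43]
Merge: [26, 30, 49, 50] + [5, 21, 36, 43] -> [5, 21, 26, 30, 36, 43, 49, 50]

Final sorted array: [5, 21, 26, 30, 36, 43, 49, 50]

The merge sort proceeds by recursively splitting the array and merging sorted halves.
After all merges, the sorted array is [5, 21, 26, 30, 36, 43, 49, 50].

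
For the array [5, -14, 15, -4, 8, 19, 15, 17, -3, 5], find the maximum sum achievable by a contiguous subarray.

Using Kadane's algorithm on [5, -14, 15, -4, 8, 19, 15, 17, -3, 5]:

Scanning through the array:
Position 1 (value -14): max_ending_here = -9, max_so_far = 5
Position 2 (value 15): max_ending_here = 15, max_so_far = 15
Position 3 (value -4): max_ending_here = 11, max_so_far = 15
Position 4 (value 8): max_ending_here = 19, max_so_far = 19
Position 5 (value 19): max_ending_here = 38, max_so_far = 38
Position 6 (value 15): max_ending_here = 53, max_so_far = 53
Position 7 (value 17): max_ending_here = 70, max_so_far = 70
Position 8 (value -3): max_ending_here = 67, max_so_far = 70
Position 9 (value 5): max_ending_here = 72, max_so_far = 72

Maximum subarray: [15, -4, 8, 19, 15, 17, -3, 5]
Maximum sum: 72

The maximum subarray is [15, -4, 8, 19, 15, 17, -3, 5] with sum 72. This subarray runs from index 2 to index 9.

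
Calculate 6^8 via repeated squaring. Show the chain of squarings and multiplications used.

Computing 6^8 by squaring (build up from 6^1; each line after the first costs one multiplication):

6^1 = 6
6^2 = (6^1)^2 = 6^2 = 36
6^4 = (6^2)^2 = 36^2 = 1296
6^8 = (6^4)^2 = 1296^2 = 1679616

Result: 1679616
Multiplications needed: 3 (3 lines after 6^1)

6^8 = 1679616. Using exponentiation by squaring, this requires 3 multiplications. The key idea: if the exponent is even, square the half-power; if odd, multiply by the base once.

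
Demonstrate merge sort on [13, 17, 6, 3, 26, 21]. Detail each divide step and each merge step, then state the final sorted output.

Merge sort trace:

Split: [13, 17, 6, 3, 26, 21] -> [13, 17, 6] and [3, 26, 21]
  Split: [13, 17, 6] -> [13] and [17, 6]
    Split: [17, 6] -> [17] and [6]
    Merge: [17] + [6] -> [6, 17]
  Merge: [13] + [6, 17] -> [6, 13, 17]
  Split: [3, 26, 21] -> [3] and [26, 21]
    Split: [26, 21] -> [26] and [21]
    Merge: [26] + [21] -> [21, 26]
  Merge: [3] + [21, 26] -> [3, 21, 26]
Merge: [6, 13, 17] + [3, 21, 26] -> [3, 6, 13, 17, 21, 26]

Final sorted array: [3, 6, 13, 17, 21, 26]

The merge sort proceeds by recursively splitting the array and merging sorted halves.
After all merges, the sorted array is [3, 6, 13, 17, 21, 26].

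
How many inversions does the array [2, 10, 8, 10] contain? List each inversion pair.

Finding inversions in [2, 10, 8, 10]:

(1, 2): arr[1]=10 > arr[2]=8

Total inversions: 1

The array has 1 inversion(s): (1,2). Each pair (i,j) satisfies i < j and arr[i] > arr[j].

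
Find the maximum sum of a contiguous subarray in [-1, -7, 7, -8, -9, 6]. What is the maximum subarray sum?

Using Kadane's algorithm on [-1, -7, 7, -8, -9, 6]:

Scanning through the array:
Position 1 (value -7): max_ending_here = -7, max_so_far = -1
Position 2 (value 7): max_ending_here = 7, max_so_far = 7
Position 3 (value -8): max_ending_here = -1, max_so_far = 7
Position 4 (value -9): max_ending_here = -9, max_so_far = 7
Position 5 (value 6): max_ending_here = 6, max_so_far = 7

Maximum subarray: [7]
Maximum sum: 7

The maximum subarray is [7] with sum 7. This subarray runs from index 2 to index 2.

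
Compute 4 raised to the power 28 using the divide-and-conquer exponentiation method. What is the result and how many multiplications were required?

Computing 4^28 by squaring (build up from 4^1; each line after the first costs one multiplication):

4^1 = 4
4^2 = (4^1)^2 = 4^2 = 16
4^3 = 4 * 4^2 = 4 * 16 = 64
4^6 = (4^3)^2 = 64^2 = 4096
4^7 = 4 * 4^6 = 4 * 4096 = 16384
4^14 = (4^7)^2 = 16384^2 = 268435456
4^28 = (4^14)^2 = 268435456^2 = 72057594037927936

Result: 72057594037927936
Multiplications needed: 6 (6 lines after 4^1)

4^28 = 72057594037927936. Using exponentiation by squaring, this requires 6 multiplications. The key idea: if the exponent is even, square the half-power; if odd, multiply by the base once.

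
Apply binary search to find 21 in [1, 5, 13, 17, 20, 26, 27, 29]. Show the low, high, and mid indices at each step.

Binary search for 21 in [1, 5, 13, 17, 20, 26, 27, 29]:

lo=0, hi=7, mid=3, arr[mid]=17 -> 17 < 21, search right half
lo=4, hi=7, mid=5, arr[mid]=26 -> 26 > 21, search left half
lo=4, hi=4, mid=4, arr[mid]=20 -> 20 < 21, search right half
lo=5 > hi=4, target 21 not found

Binary search determines that 21 is not in the array after 3 comparisons. The search space was exhausted without finding the target.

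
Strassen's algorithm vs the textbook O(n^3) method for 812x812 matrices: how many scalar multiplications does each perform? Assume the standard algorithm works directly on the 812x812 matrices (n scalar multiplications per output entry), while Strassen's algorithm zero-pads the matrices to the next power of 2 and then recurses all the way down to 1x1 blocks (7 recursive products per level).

Matrix multiplication for 812x812 matrices:

Strassen's algorithm requires power-of-2 dimensions. Pad 812x812 to 1024x1024 (next power of 2).

Standard algorithm: 812^3 = 535387328 multiplications
Strassen's algorithm: 7^(log2(1024)) = 7^10 = 282475249 multiplications
Savings: 535387328 - 282475249 = 252912079 multiplications

Standard: 535387328 multiplications (812^3). Strassen: 282475249 multiplications (7^10, after padding to 1024x1024). Strassen reduces 8 recursive multiplications to 7 at each level.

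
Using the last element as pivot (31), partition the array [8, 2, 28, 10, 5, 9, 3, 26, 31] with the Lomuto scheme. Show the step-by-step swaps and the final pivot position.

Lomuto partition with pivot = 31:

Initial array: [8, 2, 28, 10, 5, 9, 3, 26, 31]

arr[0]=8 <= 31: swap with position 0, array becomes [8, 2, 28, 10, 5, 9, 3, 26, 31]
arr[1]=2 <= 31: swap with position 1, array becomes [8, 2, 28, 10, 5, 9, 3, 26, 31]
arr[2]=28 <= 31: swap with position 2, array becomes [8, 2, 28, 10, 5, 9, 3, 26, 31]
arr[3]=10 <= 31: swap with position 3, array becomes [8, 2, 28, 10, 5, 9, 3, 26, 31]
arr[4]=5 <= 31: swap with position 4, array becomes [8, 2, 28, 10, 5, 9, 3, 26, 31]
arr[5]=9 <= 31: swap with position 5, array becomes [8, 2, 28, 10, 5, 9, 3, 26, 31]
arr[6]=3 <= 31: swap with position 6, array becomes [8, 2, 28, 10, 5, 9, 3, 26, 31]
arr[7]=26 <= 31: swap with position 7, array becomes [8, 2, 28, 10, 5, 9, 3, 26, 31]

Place pivot at position 8: [8, 2, 28, 10, 5, 9, 3, 26, 31]
Pivot position: 8

After partitioning with pivot 31, the array becomes [8, 2, 28, 10, 5, 9, 3, 26, 31]. The pivot is placed at index 8. All elements to the left of the pivot are <= 31, and all elements to the right are > 31.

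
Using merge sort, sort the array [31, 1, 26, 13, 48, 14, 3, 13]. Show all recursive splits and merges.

Merge sort trace:

Split: [31, 1, 26, 13, 48, 14, 3, 13] -> [31, 1, 26, 13] and [48, 14, 3, 13]
  Split: [31, 1, 26, 13] -> [31, 1] and [26, 13]
    Split: [31, 1] -> [31] and [1]
    Merge: [31] + [1] -> [1, 31]
    Split: [26, 13] -> [26] and [13]
    Merge: [26] + [13] -> [13, 26]
  Merge: [1, 31] + [13, 26] -> [1, 13, 26, 31]
  Split: [48, 14, 3, 13] -> [48, 14] and [3, 13]
    Split: [48, 14] -> [48] and [14]
    Merge: [48] + [14] -> [14, 48]
    Split: [3, 13] -> [3] and [13]
    Merge: [3] + [13] -> [3, 13]
  Merge: [14, 48] + [3, 13] -> [3, 13, 14, 48]
Merge: [1, 13, 26, 31] + [3, 13, 14, 48] -> [1, 3, 13, 13, 14, 26, 31, 48]

Final sorted array: [1, 3, 13, 13, 14, 26, 31, 48]

The merge sort proceeds by recursively splitting the array and merging sorted halves.
After all merges, the sorted array is [1, 3, 13, 13, 14, 26, 31, 48].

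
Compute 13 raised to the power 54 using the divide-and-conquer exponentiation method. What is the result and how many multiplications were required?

Computing 13^54 by squaring (build up from 13^1; each line after the first costs one multiplication):

13^1 = 13
13^2 = (13^1)^2 = 13^2 = 169
13^3 = 13 * 13^2 = 13 * 169 = 2197
13^6 = (13^3)^2 = 2197^2 = 4826809
13^12 = (13^6)^2 = 4826809^2 = 23298085122481
13^13 = 13 * 13^12 = 13 * 23298085122481 = 302875106592253
13^26 = (13^13)^2 = 302875106592253^2 = 91733330193268616658399616009
13^27 = 13 * 13^26 = 13 * 91733330193268616658399616009 = 1192533292512492016559195008117
13^54 = (13^27)^2 = 1192533292512492016559195008117^2 = 1422135653750684847524758738836375672734734444846971695885689

Result: 1422135653750684847524758738836375672734734444846971695885689
Multiplications needed: 8 (8 lines after 13^1)

13^54 = 1422135653750684847524758738836375672734734444846971695885689. Using exponentiation by squaring, this requires 8 multiplications. The key idea: if the exponent is even, square the half-power; if odd, multiply by the base once.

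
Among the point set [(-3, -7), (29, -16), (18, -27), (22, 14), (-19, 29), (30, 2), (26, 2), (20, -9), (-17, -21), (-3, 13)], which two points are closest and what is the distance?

Computing all pairwise distances among 10 points:

d((-3, -7), (29, -16)) = 33.2415
d((-3, -7), (18, -27)) = 29.0
d((-3, -7), (22, 14)) = 32.6497
d((-3, -7), (-19, 29)) = 39.3954
d((-3, -7), (30, 2)) = 34.2053
d((-3, -7), (26, 2)) = 30.3645
d((-3, -7), (20, -9)) = 23.0868
d((-3, -7), (-17, -21)) = 19.799
d((-3, -7), (-3, 13)) = 20.0
d((29, -16), (18, -27)) = 15.5563
d((29, -16), (22, 14)) = 30.8058
d((29, -16), (-19, 29)) = 65.7951
d((29, -16), (30, 2)) = 18.0278
d((29, -16), (26, 2)) = 18.2483
d((29, -16), (20, -9)) = 11.4018
d((29, -16), (-17, -21)) = 46.2709
d((29, -16), (-3, 13)) = 43.1856
d((18, -27), (22, 14)) = 41.1947
d((18, -27), (-19, 29)) = 67.1193
d((18, -27), (30, 2)) = 31.3847
d((18, -27), (26, 2)) = 30.0832
d((18, -27), (20, -9)) = 18.1108
d((18, -27), (-17, -21)) = 35.5106
d((18, -27), (-3, 13)) = 45.1774
d((22, 14), (-19, 29)) = 43.6578
d((22, 14), (30, 2)) = 14.4222
d((22, 14), (26, 2)) = 12.6491
d((22, 14), (20, -9)) = 23.0868
d((22, 14), (-17, -21)) = 52.4023
d((22, 14), (-3, 13)) = 25.02
d((-19, 29), (30, 2)) = 55.9464
d((-19, 29), (26, 2)) = 52.4786
d((-19, 29), (20, -9)) = 54.4518
d((-19, 29), (-17, -21)) = 50.04
d((-19, 29), (-3, 13)) = 22.6274
d((30, 2), (26, 2)) = 4.0 <-- minimum
d((30, 2), (20, -9)) = 14.8661
d((30, 2), (-17, -21)) = 52.3259
d((30, 2), (-3, 13)) = 34.7851
d((26, 2), (20, -9)) = 12.53
d((26, 2), (-17, -21)) = 48.7647
d((26, 2), (-3, 13)) = 31.0161
d((20, -9), (-17, -21)) = 38.8973
d((20, -9), (-3, 13)) = 31.8277
d((-17, -21), (-3, 13)) = 36.7696

Closest pair: (30, 2) and (26, 2) with distance 4.0

The closest pair is (30, 2) and (26, 2) with Euclidean distance 4.0. For 10 points, brute-force pairwise comparison is shown above. For large n, the divide-and-conquer algorithm (sort by x, recurse on halves, check the dividing strip) achieves O(n log n).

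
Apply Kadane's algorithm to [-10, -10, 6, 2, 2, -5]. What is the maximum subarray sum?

Using Kadane's algorithm on [-10, -10, 6, 2, 2, -5]:

Scanning through the array:
Position 1 (value -10): max_ending_here = -10, max_so_far = -10
Position 2 (value 6): max_ending_here = 6, max_so_far = 6
Position 3 (value 2): max_ending_here = 8, max_so_far = 8
Position 4 (value 2): max_ending_here = 10, max_so_far = 10
Position 5 (value -5): max_ending_here = 5, max_so_far = 10

Maximum subarray: [6, 2, 2]
Maximum sum: 10

The maximum subarray is [6, 2, 2] with sum 10. This subarray runs from index 2 to index 4.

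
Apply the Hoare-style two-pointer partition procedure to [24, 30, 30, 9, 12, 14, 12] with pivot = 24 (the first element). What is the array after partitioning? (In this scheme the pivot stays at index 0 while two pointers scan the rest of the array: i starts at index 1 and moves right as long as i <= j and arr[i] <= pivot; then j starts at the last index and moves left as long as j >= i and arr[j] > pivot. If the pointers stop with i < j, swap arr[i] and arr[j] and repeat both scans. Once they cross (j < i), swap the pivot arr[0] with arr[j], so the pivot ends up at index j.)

Hoare-style two-pointer partition with pivot = 24:

Initial array: [24, 30, 30, 9, 12, 14, 12]

Pointers start at i = 1, j = 6.
i stops at index 1 (arr[1]=30 > 24), j stops at index 6 (arr[6]=12 <= 24): swap arr[1] and arr[6], array becomes [24, 12, 30, 9, 12, 14, 30]
i stops at index 2 (arr[2]=30 > 24), j stops at index 5 (arr[5]=14 <= 24): swap arr[2] and arr[5], array becomes [24, 12, 14, 9, 12, 30, 30]
i ends at 5, j ends at 4: the pointers have crossed (j < i), so scanning stops.

Swap pivot arr[0] with arr[4] to place pivot at position 4: [12, 12, 14, 9, 24, 30, 30]
Pivot position: 4

After partitioning with pivot 24, the array becomes [12, 12, 14, 9, 24, 30, 30]. The pivot is placed at index 4. All elements to the left of the pivot are <= 24, and all elements to the right are > 24.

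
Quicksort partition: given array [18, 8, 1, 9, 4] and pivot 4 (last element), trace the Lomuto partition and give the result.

Lomuto partition with pivot = 4:

Initial array: [18, 8, 1, 9, 4]

arr[0]=18 > 4: no swap
arr[1]=8 > 4: no swap
arr[2]=1 <= 4: swap with position 0, array becomes [1, 8, 18, 9, 4]
arr[3]=9 > 4: no swap

Place pivot at position 1: [1, 4, 18, 9, 8]
Pivot position: 1

After partitioning with pivot 4, the array becomes [1, 4, 18, 9, 8]. The pivot is placed at index 1. All elements to the left of the pivot are <= 4, and all elements to the right are > 4.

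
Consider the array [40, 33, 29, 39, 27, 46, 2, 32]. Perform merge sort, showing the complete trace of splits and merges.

Merge sort trace:

Split: [40, 33, 29, 39, 27, 46, 2, 32] -> [40, 33, 29, 39] and [27, 46, 2, 32]
  Split: [40, 33, 29, 39] -> [40, 33] and [29, 39]
    Split: [40, 33] -> [40] and [33]
    Merge: [40] + [33] -> [33, 40]
    Split: [29, 39] -> [29] and [39]
    Merge: [29] + [39] -> [29, 39]
  Merge: [33, 40] + [29, 39] -> [29, 33, 39, 40]
  Split: [27, 46, 2, 32] -> [27, 46] and [2, 32]
    Split: [27, 46] -> [27] and [46]
    Merge: [27] + [46] -> [27, 46]
    Split: [2, 32] -> [2] and [32]
    Merge: [2] + [32] -> [2, 32]
  Merge: [27, 46] + [2, 32] -> [2, 27, 32, 46]
Merge: [29, 33, 39, 40] + [2, 27, 32, 46] -> [2, 27, 29, 32, 33, 39, 40, 46]

Final sorted array: [2, 27, 29, 32, 33, 39, 40, 46]

The merge sort proceeds by recursively splitting the array and merging sorted halves.
After all merges, the sorted array is [2, 27, 29, 32, 33, 39, 40, 46].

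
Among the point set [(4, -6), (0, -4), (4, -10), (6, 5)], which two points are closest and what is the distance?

Computing all pairwise distances among 4 points:

d((4, -6), (0, -4)) = 4.4721
d((4, -6), (4, -10)) = 4.0 <-- minimum
d((4, -6), (6, 5)) = 11.1803
d((0, -4), (4, -10)) = 7.2111
d((0, -4), (6, 5)) = 10.8167
d((4, -10), (6, 5)) = 15.1327

Closest pair: (4, -6) and (4, -10) with distance 4.0

The closest pair is (4, -6) and (4, -10) with Euclidean distance 4.0. For 4 points, brute-force pairwise comparison is shown above. For large n, the divide-and-conquer algorithm (sort by x, recurse on halves, check the dividing strip) achieves O(n log n).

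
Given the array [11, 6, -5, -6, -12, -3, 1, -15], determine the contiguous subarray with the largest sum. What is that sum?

Using Kadane's algorithm on [11, 6, -5, -6, -12, -3, 1, -15]:

Scanning through the array:
Position 1 (value 6): max_ending_here = 17, max_so_far = 17
Position 2 (value -5): max_ending_here = 12, max_so_far = 17
Position 3 (value -6): max_ending_here = 6, max_so_far = 17
Position 4 (value -12): max_ending_here = -6, max_so_far = 17
Position 5 (value -3): max_ending_here = -3, max_so_far = 17
Position 6 (value 1): max_ending_here = 1, max_so_far = 17
Position 7 (value -15): max_ending_here = -14, max_so_far = 17

Maximum subarray: [11, 6]
Maximum sum: 17

The maximum subarray is [11, 6] with sum 17. This subarray runs from index 0 to index 1.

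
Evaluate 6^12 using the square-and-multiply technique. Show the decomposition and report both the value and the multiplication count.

Computing 6^12 by squaring (build up from 6^1; each line after the first costs one multiplication):

6^1 = 6
6^2 = (6^1)^2 = 6^2 = 36
6^3 = 6 * 6^2 = 6 * 36 = 216
6^6 = (6^3)^2 = 216^2 = 46656
6^12 = (6^6)^2 = 46656^2 = 2176782336

Result: 2176782336
Multiplications needed: 4 (4 lines after 6^1)

6^12 = 2176782336. Using exponentiation by squaring, this requires 4 multiplications. The key idea: if the exponent is even, square the half-power; if odd, multiply by the base once.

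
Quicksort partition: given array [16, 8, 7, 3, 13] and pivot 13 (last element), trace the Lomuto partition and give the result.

Lomuto partition with pivot = 13:

Initial array: [16, 8, 7, 3, 13]

arr[0]=16 > 13: no swap
arr[1]=8 <= 13: swap with position 0, array becomes [8, 16, 7, 3, 13]
arr[2]=7 <= 13: swap with position 1, array becomes [8, 7, 16, 3, 13]
arr[3]=3 <= 13: swap with position 2, array becomes [8, 7, 3, 16, 13]

Place pivot at position 3: [8, 7, 3, 13, 16]
Pivot position: 3

After partitioning with pivot 13, the array becomes [8, 7, 3, 13, 16]. The pivot is placed at index 3. All elements to the left of the pivot are <= 13, and all elements to the right are > 13.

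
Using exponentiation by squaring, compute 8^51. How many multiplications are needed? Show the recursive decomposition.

Computing 8^51 by squaring (build up from 8^1; each line after the first costs one multiplication):

8^1 = 8
8^2 = (8^1)^2 = 8^2 = 64
8^3 = 8 * 8^2 = 8 * 64 = 512
8^6 = (8^3)^2 = 512^2 = 262144
8^12 = (8^6)^2 = 262144^2 = 68719476736
8^24 = (8^12)^2 = 68719476736^2 = 4722366482869645213696
8^25 = 8 * 8^24 = 8 * 4722366482869645213696 = 37778931862957161709568
8^50 = (8^25)^2 = 37778931862957161709568^2 = 1427247692705959881058285969449495136382746624
8^51 = 8 * 8^50 = 8 * 1427247692705959881058285969449495136382746624 = 11417981541647679048466287755595961091061972992

Result: 11417981541647679048466287755595961091061972992
Multiplications needed: 8 (8 lines after 8^1)

8^51 = 11417981541647679048466287755595961091061972992. Using exponentiation by squaring, this requires 8 multiplications. The key idea: if the exponent is even, square the half-power; if odd, multiply by the base once.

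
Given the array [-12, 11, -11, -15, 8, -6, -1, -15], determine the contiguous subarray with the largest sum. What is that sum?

Using Kadane's algorithm on [-12, 11, -11, -15, 8, -6, -1, -15]:

Scanning through the array:
Position 1 (value 11): max_ending_here = 11, max_so_far = 11
Position 2 (value -11): max_ending_here = 0, max_so_far = 11
Position 3 (value -15): max_ending_here = -15, max_so_far = 11
Position 4 (value 8): max_ending_here = 8, max_so_far = 11
Position 5 (value -6): max_ending_here = 2, max_so_far = 11
Position 6 (value -1): max_ending_here = 1, max_so_far = 11
Position 7 (value -15): max_ending_here = -14, max_so_far = 11

Maximum subarray: [11]
Maximum sum: 11

The maximum subarray is [11] with sum 11. This subarray runs from index 1 to index 1.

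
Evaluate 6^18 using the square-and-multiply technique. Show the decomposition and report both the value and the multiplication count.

Computing 6^18 by squaring (build up from 6^1; each line after the first costs one multiplication):

6^1 = 6
6^2 = (6^1)^2 = 6^2 = 36
6^4 = (6^2)^2 = 36^2 = 1296
6^8 = (6^4)^2 = 1296^2 = 1679616
6^9 = 6 * 6^8 = 6 * 1679616 = 10077696
6^18 = (6^9)^2 = 10077696^2 = 101559956668416

Result: 101559956668416
Multiplications needed: 5 (5 lines after 6^1)

6^18 = 101559956668416. Using exponentiation by squaring, this requires 5 multiplications. The key idea: if the exponent is even, square the half-power; if odd, multiply by the base once.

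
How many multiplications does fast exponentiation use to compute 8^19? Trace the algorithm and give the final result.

Computing 8^19 by squaring (build up from 8^1; each line after the first costs one multiplication):

8^1 = 8
8^2 = (8^1)^2 = 8^2 = 64
8^4 = (8^2)^2 = 64^2 = 4096
8^8 = (8^4)^2 = 4096^2 = 16777216
8^9 = 8 * 8^8 = 8 * 16777216 = 134217728
8^18 = (8^9)^2 = 134217728^2 = 18014398509481984
8^19 = 8 * 8^18 = 8 * 18014398509481984 = 144115188075855872

Result: 144115188075855872
Multiplications needed: 6 (6 lines after 8^1)

8^19 = 144115188075855872. Using exponentiation by squaring, this requires 6 multiplications. The key idea: if the exponent is even, square the half-power; if odd, multiply by the base once.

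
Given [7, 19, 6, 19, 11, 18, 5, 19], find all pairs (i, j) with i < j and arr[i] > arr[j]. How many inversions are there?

Finding inversions in [7, 19, 6, 19, 11, 18, 5, 19]:

(0, 2): arr[0]=7 > arr[2]=6
(0, 6): arr[0]=7 > arr[6]=5
(1, 2): arr[1]=19 > arr[2]=6
(1, 4): arr[1]=19 > arr[4]=11
(1, 5): arr[1]=19 > arr[5]=18
(1, 6): arr[1]=19 > arr[6]=5
(2, 6): arr[2]=6 > arr[6]=5
(3, 4): arr[3]=19 > arr[4]=11
(3, 5): arr[3]=19 > arr[5]=18
(3, 6): arr[3]=19 > arr[6]=5
(4, 6): arr[4]=11 > arr[6]=5
(5, 6): arr[5]=18 > arr[6]=5

Total inversions: 12

The array has 12 inversion(s): (0,2), (0,6), (1,2), (1,4), (1,5), (1,6), (2,6), (3,4), (3,5), (3,6), (4,6), (5,6). Each pair (i,j) satisfies i < j and arr[i] > arr[j].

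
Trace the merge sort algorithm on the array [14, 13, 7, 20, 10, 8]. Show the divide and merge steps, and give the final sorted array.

Merge sort trace:

Split: [14, 13, 7, 20, 10, 8] -> [14, 13, 7] and [20, 10, 8]
  Split: [14, 13, 7] -> [14] and [13, 7]
    Split: [13, 7] -> [13] and [7]
    Merge: [13] + [7] -> [7, 13]
  Merge: [14] + [7, 13] -> [7, 13, 14]
  Split: [20, 10, 8] -> [20] and [10, 8]
    Split: [10, 8] -> [10] and [8]
    Merge: [10] + [8] -> [8, 10]
  Merge: [20] + [8, 10] -> [8, 10, 20]
Merge: [7, 13, 14] + [8, 10, 20] -> [7, 8, 10, 13, 14, 20]

Final sorted array: [7, 8, 10, 13, 14, 20]

The merge sort proceeds by recursively splitting the array and merging sorted halves.
After all merges, the sorted array is [7, 8, 10, 13, 14, 20].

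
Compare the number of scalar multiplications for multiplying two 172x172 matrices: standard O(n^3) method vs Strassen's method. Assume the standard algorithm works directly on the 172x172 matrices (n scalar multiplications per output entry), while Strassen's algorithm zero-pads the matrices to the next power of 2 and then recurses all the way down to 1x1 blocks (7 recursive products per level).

Matrix multiplication for 172x172 matrices:

Strassen's algorithm requires power-of-2 dimensions. Pad 172x172 to 256x256 (next power of 2).

Standard algorithm: 172^3 = 5088448 multiplications
Strassen's algorithm: 7^(log2(256)) = 7^8 = 5764801 multiplications
Difference: 5088448 - 5764801 = -676353 (Strassen uses MORE here due to padding overhead — for small or just-over-power-of-2 n, padding can outweigh the per-level savings)

Standard: 5088448 multiplications (172^3). Strassen: 5764801 multiplications (7^8, after padding to 256x256). Strassen reduces 8 recursive multiplications to 7 at each level.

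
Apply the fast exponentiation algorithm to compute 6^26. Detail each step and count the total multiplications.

Computing 6^26 by squaring (build up from 6^1; each line after the first costs one multiplication):

6^1 = 6
6^2 = (6^1)^2 = 6^2 = 36
6^3 = 6 * 6^2 = 6 * 36 = 216
6^6 = (6^3)^2 = 216^2 = 46656
6^12 = (6^6)^2 = 46656^2 = 2176782336
6^13 = 6 * 6^12 = 6 * 2176782336 = 13060694016
6^26 = (6^13)^2 = 13060694016^2 = 170581728179578208256

Result: 170581728179578208256
Multiplications needed: 6 (6 lines after 6^1)

6^26 = 170581728179578208256. Using exponentiation by squaring, this requires 6 multiplications. The key idea: if the exponent is even, square the half-power; if odd, multiply by the base once.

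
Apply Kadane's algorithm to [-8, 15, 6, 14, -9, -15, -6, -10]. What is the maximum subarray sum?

Using Kadane's algorithm on [-8, 15, 6, 14, -9, -15, -6, -10]:

Scanning through the array:
Position 1 (value 15): max_ending_here = 15, max_so_far = 15
Position 2 (value 6): max_ending_here = 21, max_so_far = 21
Position 3 (value 14): max_ending_here = 35, max_so_far = 35
Position 4 (value -9): max_ending_here = 26, max_so_far = 35
Position 5 (value -15): max_ending_here = 11, max_so_far = 35
Position 6 (value -6): max_ending_here = 5, max_so_far = 35
Position 7 (value -10): max_ending_here = -5, max_so_far = 35

Maximum subarray: [15, 6, 14]
Maximum sum: 35

The maximum subarray is [15, 6, 14] with sum 35. This subarray runs from index 1 to index 3.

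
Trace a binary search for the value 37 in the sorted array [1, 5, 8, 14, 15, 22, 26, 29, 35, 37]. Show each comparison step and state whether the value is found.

Binary search for 37 in [1, 5, 8, 14, 15, 22, 26, 29, 35, 37]:

lo=0, hi=9, mid=4, arr[mid]=15 -> 15 < 37, search right half
lo=5, hi=9, mid=7, arr[mid]=29 -> 29 < 37, search right half
lo=8, hi=9, mid=8, arr[mid]=35 -> 35 < 37, search right half
lo=9, hi=9, mid=9, arr[mid]=37 -> Found target at index 9!

Binary search finds 37 at index 9 after 4 comparisons. The search repeatedly halves the search space by comparing with the middle element.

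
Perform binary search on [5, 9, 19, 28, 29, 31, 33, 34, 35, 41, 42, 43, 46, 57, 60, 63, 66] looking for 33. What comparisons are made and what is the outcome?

Binary search for 33 in [5, 9, 19, 28, 29, 31, 33, 34, 35, 41, 42, 43, 46, 57, 60, 63, 66]:

lo=0, hi=16, mid=8, arr[mid]=35 -> 35 > 33, search left half
lo=0, hi=7, mid=3, arr[mid]=28 -> 28 < 33, search right half
lo=4, hi=7, mid=5, arr[mid]=31 -> 31 < 33, search right half
lo=6, hi=7, mid=6, arr[mid]=33 -> Found target at index 6!

Binary search finds 33 at index 6 after 4 comparisons. The search repeatedly halves the search space by comparing with the middle element.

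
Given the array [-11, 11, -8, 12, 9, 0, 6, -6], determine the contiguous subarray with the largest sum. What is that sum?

Using Kadane's algorithm on [-11, 11, -8, 12, 9, 0, 6, -6]:

Scanning through the array:
Position 1 (value 11): max_ending_here = 11, max_so_far = 11
Position 2 (value -8): max_ending_here = 3, max_so_far = 11
Position 3 (value 12): max_ending_here = 15, max_so_far = 15
Position 4 (value 9): max_ending_here = 24, max_so_far = 24
Position 5 (value 0): max_ending_here = 24, max_so_far = 24
Position 6 (value 6): max_ending_here = 30, max_so_far = 30
Position 7 (value -6): max_ending_here = 24, max_so_far = 30

Maximum subarray: [11, -8, 12, 9, 0, 6]
Maximum sum: 30

The maximum subarray is [11, -8, 12, 9, 0, 6] with sum 30. This subarray runs from index 1 to index 6.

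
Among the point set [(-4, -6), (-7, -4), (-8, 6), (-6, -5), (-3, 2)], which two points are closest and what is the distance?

Computing all pairwise distances among 5 points:

d((-4, -6), (-7, -4)) = 3.6056
d((-4, -6), (-8, 6)) = 12.6491
d((-4, -6), (-6, -5)) = 2.2361
d((-4, -6), (-3, 2)) = 8.0623
d((-7, -4), (-8, 6)) = 10.0499
d((-7, -4), (-6, -5)) = 1.4142 <-- minimum
d((-7, -4), (-3, 2)) = 7.2111
d((-8, 6), (-6, -5)) = 11.1803
d((-8, 6), (-3, 2)) = 6.4031
d((-6, -5), (-3, 2)) = 7.6158

Closest pair: (-7, -4) and (-6, -5) with distance 1.4142

The closest pair is (-7, -4) and (-6, -5) with Euclidean distance 1.4142. For 5 points, brute-force pairwise comparison is shown above. For large n, the divide-and-conquer algorithm (sort by x, recurse on halves, check the dividing strip) achieves O(n log n).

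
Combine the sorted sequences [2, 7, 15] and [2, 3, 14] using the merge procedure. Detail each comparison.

Merging process:

Compare 2 vs 2: take 2 from left. Merged: [2]
Compare 7 vs 2: take 2 from right. Merged: [2, 2]
Compare 7 vs 3: take 3 from right. Merged: [2, 2, 3]
Compare 7 vs 14: take 7 from left. Merged: [2, 2, 3, 7]
Compare 15 vs 14: take 14 from right. Merged: [2, 2, 3, 7, 14]
Append remaining from left: [15]. Merged: [2, 2, 3, 7, 14, 15]

Final merged array: [2, 2, 3, 7, 14, 15]
Total comparisons: 5

The merged array is [2, 2, 3, 7, 14, 15], requiring 5 comparisons. The merge step runs in O(n) time where n is the total number of elements.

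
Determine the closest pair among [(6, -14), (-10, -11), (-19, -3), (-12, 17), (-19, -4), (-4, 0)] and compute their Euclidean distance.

Computing all pairwise distances among 6 points:

d((6, -14), (-10, -11)) = 16.2788
d((6, -14), (-19, -3)) = 27.313
d((6, -14), (-12, 17)) = 35.8469
d((6, -14), (-19, -4)) = 26.9258
d((6, -14), (-4, 0)) = 17.2047
d((-10, -11), (-19, -3)) = 12.0416
d((-10, -11), (-12, 17)) = 28.0713
d((-10, -11), (-19, -4)) = 11.4018
d((-10, -11), (-4, 0)) = 12.53
d((-19, -3), (-12, 17)) = 21.1896
d((-19, -3), (-19, -4)) = 1.0 <-- minimum
d((-19, -3), (-4, 0)) = 15.2971
d((-12, 17), (-19, -4)) = 22.1359
d((-12, 17), (-4, 0)) = 18.7883
d((-19, -4), (-4, 0)) = 15.5242

Closest pair: (-19, -3) and (-19, -4) with distance 1.0

The closest pair is (-19, -3) and (-19, -4) with Euclidean distance 1.0. For 6 points, brute-force pairwise comparison is shown above. For large n, the divide-and-conquer algorithm (sort by x, recurse on halves, check the dividing strip) achieves O(n log n).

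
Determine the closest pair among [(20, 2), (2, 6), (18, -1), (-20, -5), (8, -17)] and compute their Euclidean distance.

Computing all pairwise distances among 5 points:

d((20, 2), (2, 6)) = 18.4391
d((20, 2), (18, -1)) = 3.6056 <-- minimum
d((20, 2), (-20, -5)) = 40.6079
d((20, 2), (8, -17)) = 22.4722
d((2, 6), (18, -1)) = 17.4642
d((2, 6), (-20, -5)) = 24.5967
d((2, 6), (8, -17)) = 23.7697
d((18, -1), (-20, -5)) = 38.2099
d((18, -1), (8, -17)) = 18.868
d((-20, -5), (8, -17)) = 30.4631

Closest pair: (20, 2) and (18, -1) with distance 3.6056

The closest pair is (20, 2) and (18, -1) with Euclidean distance 3.6056. For 5 points, brute-force pairwise comparison is shown above. For large n, the divide-and-conquer algorithm (sort by x, recurse on halves, check the dividing strip) achieves O(n log n).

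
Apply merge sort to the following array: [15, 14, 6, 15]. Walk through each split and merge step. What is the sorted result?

Merge sort trace:

Split: [15, 14, 6, 15] -> [15, 14] and [6, 15]
  Split: [15, 14] -> [15] and [14]
  Merge: [15] + [14] -> [14, 15]
  Split: [6, 15] -> [6] and [15]
  Merge: [6] + [15] -> [6, 15]
Merge: [14, 15] + [6, 15] -> [6, 14, 15, 15]

Final sorted array: [6, 14, 15, 15]

The merge sort proceeds by recursively splitting the array and merging sorted halves.
After all merges, the sorted array is [6, 14, 15, 15].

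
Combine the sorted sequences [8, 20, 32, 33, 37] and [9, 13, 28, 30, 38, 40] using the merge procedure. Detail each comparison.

Merging process:

Compare 8 vs 9: take 8 from left. Merged: [8]
Compare 20 vs 9: take 9 from right. Merged: [8, 9]
Compare 20 vs 13: take 13 from right. Merged: [8, 9, 13]
Compare 20 vs 28: take 20 from left. Merged: [8, 9, 13, 20]
Compare 32 vs 28: take 28 from right. Merged: [8, 9, 13, 20, 28]
Compare 32 vs 30: take 30 from right. Merged: [8, 9, 13, 20, 28, 30]
Compare 32 vs 38: take 32 from left. Merged: [8, 9, 13, 20, 28, 30, 32]
Compare 33 vs 38: take 33 from left. Merged: [8, 9, 13, 20, 28, 30, 32, 33]
Compare 37 vs 38: take 37 from left. Merged: [8, 9, 13, 20, 28, 30, 32, 33, 37]
Append remaining from right: [38, 40]. Merged: [8, 9, 13, 20, 28, 30, 32, 33, 37, 38, 40]

Final merged array: [8, 9, 13, 20, 28, 30, 32, 33, 37, 38, 40]
Total comparisons: 9

The merged array is [8, 9, 13, 20, 28, 30, 32, 33, 37, 38, 40], requiring 9 comparisons. The merge step runs in O(n) time where n is the total number of elements.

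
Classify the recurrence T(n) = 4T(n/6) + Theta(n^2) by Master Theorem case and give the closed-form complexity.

Master Theorem for T(n) = 4T(n/6) + O(n^2):

a = 4, b = 6, c = 2
log_b(a) = log_6(4) = 0.7737

Case 3: c = 2 > log_6(4) = 0.7737
T(n) = O(n^2) = O(n^2)

For T(n) = 4T(n/6) + O(n^2): log_6(4) = 0.7737. This is Case 3 of the Master Theorem (c > log_b(a), work dominated by root), giving O(n^2).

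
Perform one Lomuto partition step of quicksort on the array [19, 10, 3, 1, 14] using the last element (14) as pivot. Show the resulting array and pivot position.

Lomuto partition with pivot = 14:

Initial array: [19, 10, 3, 1, 14]

arr[0]=19 > 14: no swap
arr[1]=10 <= 14: swap with position 0, array becomes [10, 19, 3, 1, 14]
arr[2]=3 <= 14: swap with position 1, array becomes [10, 3, 19, 1, 14]
arr[3]=1 <= 14: swap with position 2, array becomes [10, 3, 1, 19, 14]

Place pivot at position 3: [10, 3, 1, 14, 19]
Pivot position: 3

After partitioning with pivot 14, the array becomes [10, 3, 1, 14, 19]. The pivot is placed at index 3. All elements to the left of the pivot are <= 14, and all elements to the right are > 14.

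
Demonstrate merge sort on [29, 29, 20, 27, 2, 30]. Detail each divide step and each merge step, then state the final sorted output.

Merge sort trace:

Split: [29, 29, 20, 27, 2, 30] -> [29, 29, 20] and [27, 2, 30]
  Split: [29, 29, 20] -> [29] and [29, 20]
    Split: [29, 20] -> [29] and [20]
    Merge: [29] + [20] -> [20, 29]
  Merge: [29] + [20, 29] -> [20, 29, 29]
  Split: [27, 2, 30] -> [27] and [2, 30]
    Split: [2, 30] -> [2] and [30]
    Merge: [2] + [30] -> [2, 30]
  Merge: [27] + [2, 30] -> [2, 27, 30]
Merge: [20, 29, 29] + [2, 27, 30] -> [2, 20, 27, 29, 29, 30]

Final sorted array: [2, 20, 27, 29, 29, 30]

The merge sort proceeds by recursively splitting the array and merging sorted halves.
After all merges, the sorted array is [2, 20, 27, 29, 29, 30].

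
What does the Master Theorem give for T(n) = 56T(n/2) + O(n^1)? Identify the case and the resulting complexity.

Master Theorem for T(n) = 56T(n/2) + O(n^1):

a = 56, b = 2, c = 1
log_b(a) = log_2(56) = 5.8074

Case 1: c = 1 < log_2(56) = 5.8074
T(n) = O(n^(log_2 56))

For T(n) = 56T(n/2) + O(n^1): log_2(56) = 5.8074. This is Case 1 of the Master Theorem (c < log_b(a), work dominated by leaves), giving O(n^(log_2 56)).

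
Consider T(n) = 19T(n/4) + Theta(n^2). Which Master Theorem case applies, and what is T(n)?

Master Theorem for T(n) = 19T(n/4) + O(n^2):

a = 19, b = 4, c = 2
log_b(a) = log_4(19) = 2.1240

Case 1: c = 2 < log_4(19) = 2.1240
T(n) = O(n^(log_4 19))

For T(n) = 19T(n/4) + O(n^2): log_4(19) = 2.1240. This is Case 1 of the Master Theorem (c < log_b(a), work dominated by leaves), giving O(n^(log_4 19)).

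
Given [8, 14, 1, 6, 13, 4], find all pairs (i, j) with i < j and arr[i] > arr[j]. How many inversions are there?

Finding inversions in [8, 14, 1, 6, 13, 4]:

(0, 2): arr[0]=8 > arr[2]=1
(0, 3): arr[0]=8 > arr[3]=6
(0, 5): arr[0]=8 > arr[5]=4
(1, 2): arr[1]=14 > arr[2]=1
(1, 3): arr[1]=14 > arr[3]=6
(1, 4): arr[1]=14 > arr[4]=13
(1, 5): arr[1]=14 > arr[5]=4
(3, 5): arr[3]=6 > arr[5]=4
(4, 5): arr[4]=13 > arr[5]=4

Total inversions: 9

The array has 9 inversion(s): (0,2), (0,3), (0,5), (1,2), (1,3), (1,4), (1,5), (3,5), (4,5). Each pair (i,j) satisfies i < j and arr[i] > arr[j].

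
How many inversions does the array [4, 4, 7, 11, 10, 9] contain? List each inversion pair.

Finding inversions in [4, 4, 7, 11, 10, 9]:

(3, 4): arr[3]=11 > arr[4]=10
(3, 5): arr[3]=11 > arr[5]=9
(4, 5): arr[4]=10 > arr[5]=9

Total inversions: 3

The array has 3 inversion(s): (3,4), (3,5), (4,5). Each pair (i,j) satisfies i < j and arr[i] > arr[j].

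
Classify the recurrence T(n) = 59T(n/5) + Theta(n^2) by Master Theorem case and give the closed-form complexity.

Master Theorem for T(n) = 59T(n/5) + O(n^2):

a = 59, b = 5, c = 2
log_b(a) = log_5(59) = 2.5335

Case 1: c = 2 < log_5(59) = 2.5335
T(n) = O(n^(log_5 59))

For T(n) = 59T(n/5) + O(n^2): log_5(59) = 2.5335. This is Case 1 of the Master Theorem (c < log_b(a), work dominated by leaves), giving O(n^(log_5 59)).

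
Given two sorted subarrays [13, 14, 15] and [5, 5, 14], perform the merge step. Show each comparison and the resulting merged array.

Merging process:

Compare 13 vs 5: take 5 from right. Merged: [5]
Compare 13 vs 5: take 5 from right. Merged: [5, 5]
Compare 13 vs 14: take 13 from left. Merged: [5, 5, 13]
Compare 14 vs 14: take 14 from left. Merged: [5, 5, 13, 14]
Compare 15 vs 14: take 14 from right. Merged: [5, 5, 13, 14, 14]
Append remaining from left: [15]. Merged: [5, 5, 13, 14, 14, 15]

Final merged array: [5, 5, 13, 14, 14, 15]
Total comparisons: 5

The merged array is [5, 5, 13, 14, 14, 15], requiring 5 comparisons. The merge step runs in O(n) time where n is the total number of elements.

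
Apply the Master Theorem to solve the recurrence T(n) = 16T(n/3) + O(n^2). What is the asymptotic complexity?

Master Theorem for T(n) = 16T(n/3) + O(n^2):

a = 16, b = 3, c = 2
log_b(a) = log_3(16) = 2.5237

Case 1: c = 2 < log_3(16) = 2.5237
T(n) = O(n^(log_3 16))

For T(n) = 16T(n/3) + O(n^2): log_3(16) = 2.5237. This is Case 1 of the Master Theorem (c < log_b(a), work dominated by leaves), giving O(n^(log_3 16)).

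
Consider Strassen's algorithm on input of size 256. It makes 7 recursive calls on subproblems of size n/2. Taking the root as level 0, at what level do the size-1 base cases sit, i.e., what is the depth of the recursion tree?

For divide and conquer with division factor 2:

Problem sizes at each level:
Level 0: 256
Level 1: 128
Level 2: 64
Level 3: 32
Level 4: 16
Level 5: 8
Level 6: 4
Level 7: 2
Level 8: 1

The root is level 0 and the size-1 base case is level 8 (the tree spans levels 0 through 8, i.e. 9 levels counting the root), so the depth is the number of divisions: log_2(256) = 8

The recursion tree depth is log_2(256) = 8. At each level, the problem size is divided by 2, so it takes 8 divisions to reduce to a base case of size 1. The algorithm makes 7 recursive calls at each level.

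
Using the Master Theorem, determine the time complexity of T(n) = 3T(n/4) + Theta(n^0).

Master Theorem for T(n) = 3T(n/4) + O(n^0):

a = 3, b = 4, c = 0
log_b(a) = log_4(3) = 0.7925

Case 1: c = 0 < log_4(3) = 0.7925
T(n) = O(n^(log_4 3))

For T(n) = 3T(n/4) + O(n^0): log_4(3) = 0.7925. This is Case 1 of the Master Theorem (c < log_b(a), work dominated by leaves), giving O(n^(log_4 3)).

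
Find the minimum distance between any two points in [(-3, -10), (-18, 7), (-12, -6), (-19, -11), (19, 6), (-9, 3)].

Computing all pairwise distances among 6 points:

d((-3, -10), (-18, 7)) = 22.6716
d((-3, -10), (-12, -6)) = 9.8489
d((-3, -10), (-19, -11)) = 16.0312
d((-3, -10), (19, 6)) = 27.2029
d((-3, -10), (-9, 3)) = 14.3178
d((-18, 7), (-12, -6)) = 14.3178
d((-18, 7), (-19, -11)) = 18.0278
d((-18, 7), (19, 6)) = 37.0135
d((-18, 7), (-9, 3)) = 9.8489
d((-12, -6), (-19, -11)) = 8.6023 <-- minimum
d((-12, -6), (19, 6)) = 33.2415
d((-12, -6), (-9, 3)) = 9.4868
d((-19, -11), (19, 6)) = 41.6293
d((-19, -11), (-9, 3)) = 17.2047
d((19, 6), (-9, 3)) = 28.1603

Closest pair: (-12, -6) and (-19, -11) with distance 8.6023

The closest pair is (-12, -6) and (-19, -11) with Euclidean distance 8.6023. For 6 points, brute-force pairwise comparison is shown above. For large n, the divide-and-conquer algorithm (sort by x, recurse on halves, check the dividing strip) achieves O(n log n).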